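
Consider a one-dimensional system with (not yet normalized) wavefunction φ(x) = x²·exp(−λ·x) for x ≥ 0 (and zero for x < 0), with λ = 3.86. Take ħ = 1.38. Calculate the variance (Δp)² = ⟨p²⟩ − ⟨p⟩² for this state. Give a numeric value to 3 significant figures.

9.46

Compute ⟨p⟩ and ⟨p²⟩ separately; (Δp)² = ⟨p²⟩ − ⟨p⟩².
Differentiate x²·exp(−λ·x) with the product rule; every integrand then reduces to terms xʲ·e^(−2λx) on [0, ∞), with ∫₀^∞ xʲ·e^(−2λx) dx = j!/(2λ)^(j+1).
Normalization: ∫|φ|² dx = 0.00087524.
⟨p⟩ = 0.0000 and ⟨p²⟩ = 9.4583.
(Δp)² = 9.4583 − (0.0000)² = 9.4583.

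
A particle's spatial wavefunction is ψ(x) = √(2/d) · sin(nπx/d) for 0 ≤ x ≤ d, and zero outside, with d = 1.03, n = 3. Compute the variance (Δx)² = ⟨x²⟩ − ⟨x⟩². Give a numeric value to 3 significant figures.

Compute ⟨x⟩ and ⟨x²⟩ separately, then (Δx)² = ⟨x²⟩ − ⟨x⟩².
With sin²θ = (1 − cos2θ)/2 on 0 ≤ x ≤ d: ∫sin²(nπx/d) dx = d/2, ∫x·sin²(nπx/d) dx = d²/4, ∫x²·sin²(nπx/d) dx = d³·(1/6 − 1/(4n²π²)); higher powers xᵏ the same way, integrating xᵏ·cos(2nπx/d) by parts.
⟨x⟩ = 0.51500 and ⟨x²⟩ = 0.34766.
(Δx)² = 0.34766 − (0.51500)² = 0.082437.

0.0824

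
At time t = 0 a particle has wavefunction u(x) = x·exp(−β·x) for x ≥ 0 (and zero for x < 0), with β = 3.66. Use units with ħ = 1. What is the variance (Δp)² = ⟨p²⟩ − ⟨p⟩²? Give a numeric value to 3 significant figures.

Compute ⟨p⟩ and ⟨p²⟩ separately; (Δp)² = ⟨p²⟩ − ⟨p⟩².
Differentiate x·exp(−β·x) with the product rule; every integrand then reduces to terms xʲ·e^(−2βx) on [0, ∞), with ∫₀^∞ xʲ·e^(−2βx) dx = j!/(2β)^(j+1).
Normalization: ∫|u|² dx = 0.0050991.
⟨p⟩ = 0.0000 and ⟨p²⟩ = 13.396.
(Δp)² = 13.396 − (0.0000)² = 13.396.

13.4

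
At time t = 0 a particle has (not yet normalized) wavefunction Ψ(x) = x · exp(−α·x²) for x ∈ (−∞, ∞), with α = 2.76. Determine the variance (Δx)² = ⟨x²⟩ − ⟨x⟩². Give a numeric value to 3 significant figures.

0.272

Compute ⟨x⟩ and ⟨x²⟩ separately, then (Δx)² = ⟨x²⟩ − ⟨x⟩².
Expand each integrand as polynomial × e^(−2αx²) and use ∫x^(2j)·e^(−2αx²) dx = (2j−1)!!/(4α)^j · √(π/(2α)), odd powers → 0; here √(π/(2α)) = 0.75441.
Normalization: ∫|Ψ|² dx = 0.068334.
⟨x⟩ = 0.0000 and ⟨x²⟩ = 0.27174.
(Δx)² = 0.27174 − (0.0000)² = 0.27174.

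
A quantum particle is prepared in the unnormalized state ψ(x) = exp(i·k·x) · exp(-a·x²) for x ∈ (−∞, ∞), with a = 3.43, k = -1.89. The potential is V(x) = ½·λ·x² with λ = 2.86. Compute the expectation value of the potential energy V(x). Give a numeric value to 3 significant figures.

⟨V⟩ = ∫ V(x)·|ψ|² dx / ∫|ψ|² dx.
Gaussian moments: ∫x^(2j)·e^(−2ax²) dx = (2j−1)!!/(4a)^j · √(π/(2a)), odd powers integrate to 0; here √(π/(2a)) = 0.67673.
State is unnormalized: ∫|ψ|² dx = 0.67673, and ∫ψ*·V(x)·ψ dx = 0.070533, so ⟨V⟩ = 0.070533 / 0.67673.
⟨V⟩ = 0.10423.

0.104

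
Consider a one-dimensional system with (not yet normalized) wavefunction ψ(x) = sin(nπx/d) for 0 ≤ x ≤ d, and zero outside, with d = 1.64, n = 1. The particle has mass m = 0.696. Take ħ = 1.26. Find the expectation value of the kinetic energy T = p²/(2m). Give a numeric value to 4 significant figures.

4.185

T = −(ħ²/2m) d²/dx², so ⟨T⟩ = −(ħ²/2m) ∫ ψ*·ψ'' dx / ∫|ψ|² dx; with m = 0.696.
d/dx sin(nπx/d) = (nπ/d)·cos(nπx/d) and d²/dx² sin(nπx/d) = −(nπ/d)²·sin(nπx/d); on 0 ≤ x ≤ d, ∫sin²(nπx/d) dx = d/2 and ∫sin(nπx/d)·cos(nπx/d) dx = 0.
State is unnormalized: ∫|ψ|² dx = 0.82000, and ∫ψ*·(−ħ²/2m · ψ'') dx = 3.4318, so ⟨T⟩ = 3.4318 / 0.82000.
⟨T⟩ = 4.1852.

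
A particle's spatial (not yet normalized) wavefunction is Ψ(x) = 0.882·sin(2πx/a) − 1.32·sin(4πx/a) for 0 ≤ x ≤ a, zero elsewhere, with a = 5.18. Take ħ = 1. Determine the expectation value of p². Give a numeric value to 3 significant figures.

p² Ψ = −ħ² d²Ψ/dx²; ⟨p²⟩ = −ħ² ∫ Ψ*·Ψ'' dx / ∫|Ψ|² dx.
d²/dx² sin(jπx/a) = −(jπ/a)²·sin(jπx/a); on 0 ≤ x ≤ a, ∫sin²(jπx/a) dx = a/2 and ∫sin(jπx/a)·sin(lπx/a) dx = 0 for j ≠ l, so only diagonal terms survive in ∫|Ψ|² and ∫Ψ·Ψ″; ∫Ψ·Ψ′ dx = [Ψ²/2] between the walls = 0.
State is unnormalized: ∫|Ψ|² dx = 6.5276, and ∫Ψ*·(−ħ² Ψ'') dx = 29.523, so ⟨p²⟩ = 29.523 / 6.5276.
⟨p²⟩ = 4.5228.

4.52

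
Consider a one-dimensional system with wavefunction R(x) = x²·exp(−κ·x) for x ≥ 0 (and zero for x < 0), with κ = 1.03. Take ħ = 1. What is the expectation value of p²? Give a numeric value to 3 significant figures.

0.354

p² R = −ħ² d²R/dx²; ⟨p²⟩ = −ħ² ∫ R*·R'' dx / ∫|R|² dx.
Differentiate x²·exp(−κ·x) with the product rule; every integrand then reduces to terms xʲ·e^(−2κx) on [0, ∞), with ∫₀^∞ xʲ·e^(−2κx) dx = j!/(2κ)^(j+1).
State is unnormalized: ∫|R|² dx = 0.64696, and ∫R*·(−ħ² R'') dx = 0.22879, so ⟨p²⟩ = 0.22879 / 0.64696.
⟨p²⟩ = 0.35363.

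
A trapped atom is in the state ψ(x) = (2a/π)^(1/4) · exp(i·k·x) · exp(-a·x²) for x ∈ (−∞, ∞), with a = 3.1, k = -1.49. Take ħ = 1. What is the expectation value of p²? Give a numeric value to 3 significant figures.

p² ψ = −ħ² d²ψ/dx²; ⟨p²⟩ = −ħ² ∫ ψ*·ψ'' dx.
Gaussian moments: ∫x^(2j)·e^(−2ax²) dx = (2j−1)!!/(4a)^j · √(π/(2a)), odd powers integrate to 0; here √(π/(2a)) = 0.71183. Derivatives: ψ′ = (ik − 2ax)·ψ, ψ″ = ((ik − 2ax)² − 2a)·ψ; the odd-in-x pieces drop out.
⟨p²⟩ = 5.3201.

5.32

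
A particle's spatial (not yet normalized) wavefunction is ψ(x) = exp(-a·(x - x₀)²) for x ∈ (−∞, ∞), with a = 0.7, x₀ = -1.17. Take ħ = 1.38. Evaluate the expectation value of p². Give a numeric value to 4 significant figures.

1.333

p² ψ = −ħ² d²ψ/dx²; ⟨p²⟩ = −ħ² ∫ ψ*·ψ'' dx / ∫|ψ|² dx.
Gaussian moments (u = x − x₀): ∫u^(2j)·e^(−2au²) du = (2j−1)!!/(4a)^j · √(π/(2a)), odd powers integrate to 0; here √(π/(2a)) = 1.4980. Derivatives: d/dx e^(−au²) = −2au·e^(−au²), d²/dx² e^(−au²) = (4a²u² − 2a)·e^(−au²).
State is unnormalized: ∫|ψ|² dx = 1.4980, and ∫ψ*·(−ħ² ψ'') dx = 1.9969, so ⟨p²⟩ = 1.9969 / 1.4980.
⟨p²⟩ = 1.3331.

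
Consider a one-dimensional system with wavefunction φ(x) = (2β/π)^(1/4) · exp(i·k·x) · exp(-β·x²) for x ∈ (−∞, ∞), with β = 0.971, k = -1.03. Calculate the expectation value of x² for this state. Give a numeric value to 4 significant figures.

⟨x²⟩ = ∫ x²·|φ|² dx (integrals over the domain).
Gaussian moments: ∫x^(2j)·e^(−2βx²) dx = (2j−1)!!/(4β)^j · √(π/(2β)), odd powers integrate to 0; here √(π/(2β)) = 1.2719.
⟨x²⟩ = 0.25747.

0.2575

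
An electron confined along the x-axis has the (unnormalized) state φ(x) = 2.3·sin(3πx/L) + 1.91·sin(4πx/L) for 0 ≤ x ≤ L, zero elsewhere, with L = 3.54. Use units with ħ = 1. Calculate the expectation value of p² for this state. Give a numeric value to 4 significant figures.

p² φ = −ħ² d²φ/dx²; ⟨p²⟩ = −ħ² ∫ φ*·φ'' dx / ∫|φ|² dx.
d²/dx² sin(jπx/L) = −(jπ/L)²·sin(jπx/L); on 0 ≤ x ≤ L, ∫sin²(jπx/L) dx = L/2 and ∫sin(jπx/L)·sin(lπx/L) dx = 0 for j ≠ l, so only diagonal terms survive in ∫|φ|² and ∫φ·φ″; ∫φ·φ′ dx = [φ²/2] between the walls = 0.
State is unnormalized: ∫|φ|² dx = 15.820, and ∫φ*·(−ħ² φ'') dx = 147.74, so ⟨p²⟩ = 147.74 / 15.820.
⟨p²⟩ = 9.3384.

9.338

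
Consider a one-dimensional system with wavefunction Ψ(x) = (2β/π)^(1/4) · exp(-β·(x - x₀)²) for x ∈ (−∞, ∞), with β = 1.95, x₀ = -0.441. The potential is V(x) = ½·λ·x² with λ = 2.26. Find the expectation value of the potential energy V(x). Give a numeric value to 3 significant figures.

⟨V⟩ = ∫ V(x)·|Ψ|² dx.
Gaussian moments (u = x − x₀): ∫u^(2j)·e^(−2βu²) du = (2j−1)!!/(4β)^j · √(π/(2β)), odd powers integrate to 0; here √(π/(2β)) = 0.89752.
⟨V⟩ = 0.36464.

0.365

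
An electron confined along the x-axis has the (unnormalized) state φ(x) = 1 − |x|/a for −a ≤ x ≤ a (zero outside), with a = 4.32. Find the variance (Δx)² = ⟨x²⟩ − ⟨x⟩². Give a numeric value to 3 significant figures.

1.87

Compute ⟨x⟩ and ⟨x²⟩ separately, then (Δx)² = ⟨x²⟩ − ⟨x⟩².
φ is even, so ∫ over [−a, a] = 2∫₀ᵃ with φ = 1 − x/a there: ∫₀ᵃ (1 − x/a)² dx = a/3, ∫₀ᵃ x²(1 − x/a)² dx = a³/30, ∫₀ᵃ x⁴(1 − x/a)² dx = a⁵/105.
Normalization: ∫|φ|² dx = 2.8800.
⟨x⟩ = 0.0000 and ⟨x²⟩ = 1.8662.
(Δx)² = 1.8662 − (0.0000)² = 1.8662.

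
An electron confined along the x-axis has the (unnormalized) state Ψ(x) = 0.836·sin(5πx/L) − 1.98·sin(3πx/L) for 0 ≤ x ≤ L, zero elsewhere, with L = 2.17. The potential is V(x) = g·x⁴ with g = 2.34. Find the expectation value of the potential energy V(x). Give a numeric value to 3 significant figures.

6.90

⟨V⟩ = ∫ V(x)·|Ψ|² dx / ∫|Ψ|² dx.
On 0 ≤ x ≤ L (j ≠ l): ∫sin²(jπx/L) dx = L/2, ∫sin(jπx/L)·sin(lπx/L) dx = 0; diagonal moments ∫x·sin²(jπx/L) dx = L²/4, ∫x²·sin²(jπx/L) dx = L³·(1/6 − 1/(4j²π²)); cross terms ∫x·sin(jπx/L)·sin(lπx/L) dx = 0 for j + l even and −4jlL²/(π²(j² − l²)²) for j + l odd, ∫x²·sin(jπx/L)·sin(lπx/L) dx = (−1)^(j+l)·4jlL³/(π²(j² − l²)²); higher powers the same way via product-to-sum and parts.
State is unnormalized: ∫|Ψ|² dx = 5.0119, and ∫Ψ*·V(x)·Ψ dx = 34.565, so ⟨V⟩ = 34.565 / 5.0119.
⟨V⟩ = 6.8964.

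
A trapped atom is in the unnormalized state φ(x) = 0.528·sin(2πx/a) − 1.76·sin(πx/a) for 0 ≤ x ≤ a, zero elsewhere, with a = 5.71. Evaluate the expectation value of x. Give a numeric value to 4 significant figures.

3.421

⟨x⟩ = ∫ x·|φ|² dx / ∫|φ|² dx (integrals over the domain).
On 0 ≤ x ≤ a (j ≠ l): ∫sin²(jπx/a) dx = a/2, ∫sin(jπx/a)·sin(lπx/a) dx = 0; diagonal moments ∫x·sin²(jπx/a) dx = a²/4, ∫x²·sin²(jπx/a) dx = a³·(1/6 − 1/(4j²π²)); cross terms ∫x·sin(jπx/a)·sin(lπx/a) dx = 0 for j + l even and −4jla²/(π²(j² − l²)²) for j + l odd, ∫x²·sin(jπx/a)·sin(lπx/a) dx = (−1)^(j+l)·4jla³/(π²(j² − l²)²); higher powers the same way via product-to-sum and parts.
State is unnormalized: ∫|φ|² dx = 9.6396, and ∫φ*·x·φ dx = 32.979, so ⟨x⟩ = 32.979 / 9.6396.
⟨x⟩ = 3.4212.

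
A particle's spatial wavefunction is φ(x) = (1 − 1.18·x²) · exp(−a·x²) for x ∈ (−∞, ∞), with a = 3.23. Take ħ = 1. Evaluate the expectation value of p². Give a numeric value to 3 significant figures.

p² φ = −ħ² d²φ/dx²; ⟨p²⟩ = −ħ² ∫ φ*·φ'' dx / ∫|φ|² dx.
Expand each integrand as polynomial × e^(−2ax²) and use ∫x^(2j)·e^(−2ax²) dx = (2j−1)!!/(4a)^j · √(π/(2a)), odd powers → 0; here √(π/(2a)) = 0.69736. Differentiate with the product rule, d/dx e^(−ax²) = −2ax·e^(−ax²).
State is unnormalized: ∫|φ|² dx = 0.58743, and ∫φ*·(−ħ² φ'') dx = 2.7954, so ⟨p²⟩ = 2.7954 / 0.58743.
⟨p²⟩ = 4.7588.

4.76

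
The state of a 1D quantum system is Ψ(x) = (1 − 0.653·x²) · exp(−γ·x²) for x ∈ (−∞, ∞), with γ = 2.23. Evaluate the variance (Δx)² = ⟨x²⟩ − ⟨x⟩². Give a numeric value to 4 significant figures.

0.08265

Compute ⟨x⟩ and ⟨x²⟩ separately, then (Δx)² = ⟨x²⟩ − ⟨x⟩².
Expand each integrand as polynomial × e^(−2γx²) and use ∫x^(2j)·e^(−2γx²) dx = (2j−1)!!/(4γ)^j · √(π/(2γ)), odd powers → 0; here √(π/(2γ)) = 0.83928.
Normalization: ∫|Ψ|² dx = 0.72989.
⟨x⟩ = 0.0000 and ⟨x²⟩ = 0.082650.
(Δx)² = 0.082650 − (0.0000)² = 0.082650.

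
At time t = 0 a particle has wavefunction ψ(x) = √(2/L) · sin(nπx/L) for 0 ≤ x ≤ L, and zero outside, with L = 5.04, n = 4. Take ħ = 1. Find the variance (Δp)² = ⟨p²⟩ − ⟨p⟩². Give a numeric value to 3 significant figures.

Compute ⟨p⟩ and ⟨p²⟩ separately; (Δp)² = ⟨p²⟩ − ⟨p⟩².
d/dx sin(nπx/L) = (nπ/L)·cos(nπx/L) and d²/dx² sin(nπx/L) = −(nπ/L)²·sin(nπx/L); on 0 ≤ x ≤ L, ∫sin²(nπx/L) dx = L/2 and ∫sin(nπx/L)·cos(nπx/L) dx = 0.
⟨p⟩ = 0.0000 and ⟨p²⟩ = 6.2167.
(Δp)² = 6.2167 − (0.0000)² = 6.2167.

6.22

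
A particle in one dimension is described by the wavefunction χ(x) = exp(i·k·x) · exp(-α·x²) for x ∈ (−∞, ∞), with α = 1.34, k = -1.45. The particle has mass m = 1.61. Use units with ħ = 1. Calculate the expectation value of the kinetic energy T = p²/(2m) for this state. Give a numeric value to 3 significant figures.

T = −(ħ²/2m) d²/dx², so ⟨T⟩ = −(ħ²/2m) ∫ χ*·χ'' dx / ∫|χ|² dx; with m = 1.61.
Gaussian moments: ∫x^(2j)·e^(−2αx²) dx = (2j−1)!!/(4α)^j · √(π/(2α)), odd powers integrate to 0; here √(π/(2α)) = 1.0827. Derivatives: χ′ = (ik − 2αx)·χ, χ″ = ((ik − 2αx)² − 2α)·χ; the odd-in-x pieces drop out.
State is unnormalized: ∫|χ|² dx = 1.0827, and ∫χ*·(−ħ²/2m · χ'') dx = 1.1575, so ⟨T⟩ = 1.1575 / 1.0827.
⟨T⟩ = 1.0691.

1.07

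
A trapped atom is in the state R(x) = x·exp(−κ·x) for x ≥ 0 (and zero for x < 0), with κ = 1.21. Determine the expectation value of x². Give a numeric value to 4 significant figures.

⟨x²⟩ = ∫ x²·|R|² dx / ∫|R|² dx (integrals over the domain).
Every integrand reduces to terms xʲ·e^(−2κx) on [0, ∞); use ∫₀^∞ xʲ·e^(−2κx) dx = j!/(2κ)^(j+1).
State is unnormalized: ∫|R|² dx = 0.14112, and ∫R*·x²·R dx = 0.28916, so ⟨x²⟩ = 0.28916 / 0.14112.
⟨x²⟩ = 2.0490.

2.049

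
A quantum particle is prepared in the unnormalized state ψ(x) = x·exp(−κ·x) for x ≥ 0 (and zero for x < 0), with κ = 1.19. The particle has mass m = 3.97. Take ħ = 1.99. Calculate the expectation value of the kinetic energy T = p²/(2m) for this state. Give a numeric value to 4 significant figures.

0.7063

T = −(ħ²/2m) d²/dx², so ⟨T⟩ = −(ħ²/2m) ∫ ψ*·ψ'' dx / ∫|ψ|² dx; with m = 3.97.
Differentiate x·exp(−κ·x) with the product rule; every integrand then reduces to terms xʲ·e^(−2κx) on [0, ∞), with ∫₀^∞ xʲ·e^(−2κx) dx = j!/(2κ)^(j+1).
State is unnormalized: ∫|ψ|² dx = 0.14835, and ∫ψ*·(−ħ²/2m · ψ'') dx = 0.10478, so ⟨T⟩ = 0.10478 / 0.14835.
⟨T⟩ = 0.70628.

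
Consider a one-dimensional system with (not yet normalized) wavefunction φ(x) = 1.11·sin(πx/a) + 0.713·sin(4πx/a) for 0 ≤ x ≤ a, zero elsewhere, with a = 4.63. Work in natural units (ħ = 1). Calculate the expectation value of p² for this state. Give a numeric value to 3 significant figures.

2.48

p² φ = −ħ² d²φ/dx²; ⟨p²⟩ = −ħ² ∫ φ*·φ'' dx / ∫|φ|² dx.
d²/dx² sin(jπx/a) = −(jπ/a)²·sin(jπx/a); on 0 ≤ x ≤ a, ∫sin²(jπx/a) dx = a/2 and ∫sin(jπx/a)·sin(lπx/a) dx = 0 for j ≠ l, so only diagonal terms survive in ∫|φ|² and ∫φ·φ″; ∫φ·φ′ dx = [φ²/2] between the walls = 0.
State is unnormalized: ∫|φ|² dx = 4.0292, and ∫φ*·(−ħ² φ'') dx = 9.9826, so ⟨p²⟩ = 9.9826 / 4.0292.
⟨p²⟩ = 2.4776.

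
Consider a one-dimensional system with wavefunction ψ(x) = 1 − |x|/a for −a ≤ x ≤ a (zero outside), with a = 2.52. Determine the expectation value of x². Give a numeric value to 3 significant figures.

0.635

⟨x²⟩ = ∫ x²·|ψ|² dx / ∫|ψ|² dx (integrals over the domain).
ψ is even, so ∫ over [−a, a] = 2∫₀ᵃ with ψ = 1 − x/a there: ∫₀ᵃ (1 − x/a)² dx = a/3, ∫₀ᵃ x²(1 − x/a)² dx = a³/30, ∫₀ᵃ x⁴(1 − x/a)² dx = a⁵/105.
State is unnormalized: ∫|ψ|² dx = 1.6800, and ∫ψ*·x²·ψ dx = 1.0669, so ⟨x²⟩ = 1.0669 / 1.6800.
⟨x²⟩ = 0.63504.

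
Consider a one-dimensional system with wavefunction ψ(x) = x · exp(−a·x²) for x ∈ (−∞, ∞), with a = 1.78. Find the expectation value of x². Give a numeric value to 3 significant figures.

0.421

⟨x²⟩ = ∫ x²·|ψ|² dx / ∫|ψ|² dx (integrals over the domain).
Expand each integrand as polynomial × e^(−2ax²) and use ∫x^(2j)·e^(−2ax²) dx = (2j−1)!!/(4a)^j · √(π/(2a)), odd powers → 0; here √(π/(2a)) = 0.93940.
State is unnormalized: ∫|ψ|² dx = 0.13194, and ∫ψ*·x²·ψ dx = 0.055592, so ⟨x²⟩ = 0.055592 / 0.13194.
⟨x²⟩ = 0.42135.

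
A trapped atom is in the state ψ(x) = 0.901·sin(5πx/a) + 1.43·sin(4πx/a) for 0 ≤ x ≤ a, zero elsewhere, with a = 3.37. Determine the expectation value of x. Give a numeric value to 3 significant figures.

1.08

⟨x⟩ = ∫ x·|ψ|² dx / ∫|ψ|² dx (integrals over the domain).
On 0 ≤ x ≤ a (j ≠ l): ∫sin²(jπx/a) dx = a/2, ∫sin(jπx/a)·sin(lπx/a) dx = 0; diagonal moments ∫x·sin²(jπx/a) dx = a²/4, ∫x²·sin²(jπx/a) dx = a³·(1/6 − 1/(4j²π²)); cross terms ∫x·sin(jπx/a)·sin(lπx/a) dx = 0 for j + l even and −4jla²/(π²(j² − l²)²) for j + l odd, ∫x²·sin(jπx/a)·sin(lπx/a) dx = (−1)^(j+l)·4jla³/(π²(j² − l²)²); higher powers the same way via product-to-sum and parts.
State is unnormalized: ∫|ψ|² dx = 4.8135, and ∫ψ*·x·ψ dx = 5.1822, so ⟨x⟩ = 5.1822 / 4.8135.
⟨x⟩ = 1.0766.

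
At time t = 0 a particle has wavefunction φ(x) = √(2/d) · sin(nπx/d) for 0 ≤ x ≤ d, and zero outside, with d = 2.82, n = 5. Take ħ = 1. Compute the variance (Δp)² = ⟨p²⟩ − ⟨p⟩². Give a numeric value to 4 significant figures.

Compute ⟨p⟩ and ⟨p²⟩ separately; (Δp)² = ⟨p²⟩ − ⟨p⟩².
d/dx sin(nπx/d) = (nπ/d)·cos(nπx/d) and d²/dx² sin(nπx/d) = −(nπ/d)²·sin(nπx/d); on 0 ≤ x ≤ d, ∫sin²(nπx/d) dx = d/2 and ∫sin(nπx/d)·cos(nπx/d) dx = 0.
⟨p⟩ = 0.0000 and ⟨p²⟩ = 31.027.
(Δp)² = 31.027 − (0.0000)² = 31.027.

31.03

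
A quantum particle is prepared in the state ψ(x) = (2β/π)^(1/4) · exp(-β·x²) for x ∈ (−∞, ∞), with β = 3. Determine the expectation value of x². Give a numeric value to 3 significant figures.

0.0833

⟨x²⟩ = ∫ x²·|ψ|² dx (integrals over the domain).
Gaussian moments: ∫x^(2j)·e^(−2βx²) dx = (2j−1)!!/(4β)^j · √(π/(2β)), odd powers integrate to 0; here √(π/(2β)) = 0.72360.
⟨x²⟩ = 0.083333.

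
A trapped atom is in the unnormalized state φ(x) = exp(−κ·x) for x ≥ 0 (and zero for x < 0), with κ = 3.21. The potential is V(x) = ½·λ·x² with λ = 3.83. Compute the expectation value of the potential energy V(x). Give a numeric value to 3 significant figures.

⟨V⟩ = ∫ V(x)·|φ|² dx / ∫|φ|² dx.
Every integrand reduces to terms xʲ·e^(−2κx) on [0, ∞); use ∫₀^∞ xʲ·e^(−2κx) dx = j!/(2κ)^(j+1).
State is unnormalized: ∫|φ|² dx = 0.15576, and ∫φ*·V(x)·φ dx = 0.014474, so ⟨V⟩ = 0.014474 / 0.15576.
⟨V⟩ = 0.092924.

0.0929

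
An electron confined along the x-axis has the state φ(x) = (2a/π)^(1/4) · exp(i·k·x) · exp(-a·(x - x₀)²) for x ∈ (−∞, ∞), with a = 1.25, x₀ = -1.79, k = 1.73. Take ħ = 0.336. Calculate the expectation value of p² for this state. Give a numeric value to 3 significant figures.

p² φ = −ħ² d²φ/dx²; ⟨p²⟩ = −ħ² ∫ φ*·φ'' dx.
Gaussian moments (u = x − x₀): ∫u^(2j)·e^(−2au²) du = (2j−1)!!/(4a)^j · √(π/(2a)), odd powers integrate to 0; here √(π/(2a)) = 1.1210. Derivatives: φ′ = (ik − 2au)·φ, φ″ = ((ik − 2au)² − 2a)·φ; the odd-in-u pieces drop out.
⟨p²⟩ = 0.47901.

0.479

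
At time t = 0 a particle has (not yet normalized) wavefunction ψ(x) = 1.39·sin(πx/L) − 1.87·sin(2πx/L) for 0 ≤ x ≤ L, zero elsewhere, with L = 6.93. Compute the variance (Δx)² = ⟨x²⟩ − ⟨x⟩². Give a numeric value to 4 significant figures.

Compute ⟨x⟩ and ⟨x²⟩ separately, then (Δx)² = ⟨x²⟩ − ⟨x⟩².
On 0 ≤ x ≤ L (j ≠ l): ∫sin²(jπx/L) dx = L/2, ∫sin(jπx/L)·sin(lπx/L) dx = 0; diagonal moments ∫x·sin²(jπx/L) dx = L²/4, ∫x²·sin²(jπx/L) dx = L³·(1/6 − 1/(4j²π²)); cross terms ∫x·sin(jπx/L)·sin(lπx/L) dx = 0 for j + l even and −4jlL²/(π²(j² − l²)²) for j + l odd, ∫x²·sin(jπx/L)·sin(lπx/L) dx = (−1)^(j+l)·4jlL³/(π²(j² − l²)²); higher powers the same way via product-to-sum and parts.
Normalization: ∫|ψ|² dx = 18.811.
⟨x⟩ = 4.6603 and ⟨x²⟩ = 23.034.
(Δx)² = 23.034 − (4.6603)² = 1.3157.

1.316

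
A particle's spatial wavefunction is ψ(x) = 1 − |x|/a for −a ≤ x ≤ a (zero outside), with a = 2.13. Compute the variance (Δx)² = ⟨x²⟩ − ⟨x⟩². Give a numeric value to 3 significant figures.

Compute ⟨x⟩ and ⟨x²⟩ separately, then (Δx)² = ⟨x²⟩ − ⟨x⟩².
ψ is even, so ∫ over [−a, a] = 2∫₀ᵃ with ψ = 1 − x/a there: ∫₀ᵃ (1 − x/a)² dx = a/3, ∫₀ᵃ x²(1 − x/a)² dx = a³/30, ∫₀ᵃ x⁴(1 − x/a)² dx = a⁵/105.
Normalization: ∫|ψ|² dx = 1.4200.
⟨x⟩ = 0.0000 and ⟨x²⟩ = 0.45369.
(Δx)² = 0.45369 − (0.0000)² = 0.45369.

0.454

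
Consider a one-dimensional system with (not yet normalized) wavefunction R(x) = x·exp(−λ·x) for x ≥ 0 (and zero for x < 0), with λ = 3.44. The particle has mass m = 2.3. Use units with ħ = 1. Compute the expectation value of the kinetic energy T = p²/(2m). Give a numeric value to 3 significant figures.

2.57

T = −(ħ²/2m) d²/dx², so ⟨T⟩ = −(ħ²/2m) ∫ R*·R'' dx / ∫|R|² dx; with m = 2.3.
Differentiate x·exp(−λ·x) with the product rule; every integrand then reduces to terms xʲ·e^(−2λx) on [0, ∞), with ∫₀^∞ xʲ·e^(−2λx) dx = j!/(2λ)^(j+1).
State is unnormalized: ∫|R|² dx = 0.0061414, and ∫R*·(−ħ²/2m · R'') dx = 0.015799, so ⟨T⟩ = 0.015799 / 0.0061414.
⟨T⟩ = 2.5725.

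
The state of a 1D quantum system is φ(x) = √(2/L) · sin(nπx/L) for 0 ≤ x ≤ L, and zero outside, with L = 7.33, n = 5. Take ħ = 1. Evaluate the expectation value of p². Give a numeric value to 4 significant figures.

p² φ = −ħ² d²φ/dx²; ⟨p²⟩ = −ħ² ∫ φ*·φ'' dx.
d/dx sin(nπx/L) = (nπ/L)·cos(nπx/L) and d²/dx² sin(nπx/L) = −(nπ/L)²·sin(nπx/L); on 0 ≤ x ≤ L, ∫sin²(nπx/L) dx = L/2 and ∫sin(nπx/L)·cos(nπx/L) dx = 0.
⟨p²⟩ = 4.5923.

4.592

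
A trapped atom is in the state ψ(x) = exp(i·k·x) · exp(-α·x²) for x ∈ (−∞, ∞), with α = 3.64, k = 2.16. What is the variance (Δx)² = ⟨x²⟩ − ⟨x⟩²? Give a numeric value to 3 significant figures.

0.0687

Compute ⟨x⟩ and ⟨x²⟩ separately, then (Δx)² = ⟨x²⟩ − ⟨x⟩².
Gaussian moments: ∫x^(2j)·e^(−2αx²) dx = (2j−1)!!/(4α)^j · √(π/(2α)), odd powers integrate to 0; here √(π/(2α)) = 0.65692.
Normalization: ∫|ψ|² dx = 0.65692.
⟨x⟩ = 0.0000 and ⟨x²⟩ = 0.068681.
(Δx)² = 0.068681 − (0.0000)² = 0.068681.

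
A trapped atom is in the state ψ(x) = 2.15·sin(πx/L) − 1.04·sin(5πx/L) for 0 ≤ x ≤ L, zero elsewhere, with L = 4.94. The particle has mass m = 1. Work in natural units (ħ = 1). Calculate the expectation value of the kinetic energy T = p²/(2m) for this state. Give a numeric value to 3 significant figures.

1.12

T = −(ħ²/2m) d²/dx², so ⟨T⟩ = −(ħ²/2m) ∫ ψ*·ψ'' dx / ∫|ψ|² dx; with m = 1.
d²/dx² sin(jπx/L) = −(jπ/L)²·sin(jπx/L); on 0 ≤ x ≤ L, ∫sin²(jπx/L) dx = L/2 and ∫sin(jπx/L)·sin(lπx/L) dx = 0 for j ≠ l, so only diagonal terms survive in ∫|ψ|² and ∫ψ·ψ″; ∫ψ·ψ′ dx = [ψ²/2] between the walls = 0.
State is unnormalized: ∫|ψ|² dx = 14.089, and ∫ψ*·(−ħ²/2m · ψ'') dx = 15.815, so ⟨T⟩ = 15.815 / 14.089.
⟨T⟩ = 1.1225.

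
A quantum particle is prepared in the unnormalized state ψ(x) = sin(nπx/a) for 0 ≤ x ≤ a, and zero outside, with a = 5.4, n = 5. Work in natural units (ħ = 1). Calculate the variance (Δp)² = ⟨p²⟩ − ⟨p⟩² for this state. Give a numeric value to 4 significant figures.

Compute ⟨p⟩ and ⟨p²⟩ separately; (Δp)² = ⟨p²⟩ − ⟨p⟩².
d/dx sin(nπx/a) = (nπ/a)·cos(nπx/a) and d²/dx² sin(nπx/a) = −(nπ/a)²·sin(nπx/a); on 0 ≤ x ≤ a, ∫sin²(nπx/a) dx = a/2 and ∫sin(nπx/a)·cos(nπx/a) dx = 0.
Normalization: ∫|ψ|² dx = 2.7000.
⟨p⟩ = 0.0000 and ⟨p²⟩ = 8.4616.
(Δp)² = 8.4616 − (0.0000)² = 8.4616.

8.462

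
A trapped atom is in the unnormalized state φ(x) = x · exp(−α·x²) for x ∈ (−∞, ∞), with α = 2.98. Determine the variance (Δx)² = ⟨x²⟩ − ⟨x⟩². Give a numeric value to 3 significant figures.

0.252

Compute ⟨x⟩ and ⟨x²⟩ separately, then (Δx)² = ⟨x²⟩ − ⟨x⟩².
Expand each integrand as polynomial × e^(−2αx²) and use ∫x^(2j)·e^(−2αx²) dx = (2j−1)!!/(4α)^j · √(π/(2α)), odd powers → 0; here √(π/(2α)) = 0.72603.
Normalization: ∫|φ|² dx = 0.060908.
⟨x⟩ = 0.0000 and ⟨x²⟩ = 0.25168.
(Δx)² = 0.25168 − (0.0000)² = 0.25168.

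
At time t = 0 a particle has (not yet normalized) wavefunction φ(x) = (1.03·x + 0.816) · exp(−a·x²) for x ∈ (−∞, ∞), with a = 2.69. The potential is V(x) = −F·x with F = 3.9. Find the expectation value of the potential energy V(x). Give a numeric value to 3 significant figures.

⟨V⟩ = ∫ V(x)·|φ|² dx / ∫|φ|² dx.
Expand each integrand as polynomial × e^(−2ax²) and use ∫x^(2j)·e^(−2ax²) dx = (2j−1)!!/(4a)^j · √(π/(2a)), odd powers → 0; here √(π/(2a)) = 0.76416.
State is unnormalized: ∫|φ|² dx = 0.58416, and ∫φ*·V(x)·φ dx = -0.46558, so ⟨V⟩ = -0.46558 / 0.58416.
⟨V⟩ = -0.79700.

-0.797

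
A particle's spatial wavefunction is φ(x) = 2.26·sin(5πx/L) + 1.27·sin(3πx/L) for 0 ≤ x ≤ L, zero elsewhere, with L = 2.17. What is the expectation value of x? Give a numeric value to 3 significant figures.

1.09

⟨x⟩ = ∫ x·|φ|² dx / ∫|φ|² dx (integrals over the domain).
On 0 ≤ x ≤ L (j ≠ l): ∫sin²(jπx/L) dx = L/2, ∫sin(jπx/L)·sin(lπx/L) dx = 0; diagonal moments ∫x·sin²(jπx/L) dx = L²/4, ∫x²·sin²(jπx/L) dx = L³·(1/6 − 1/(4j²π²)); cross terms ∫x·sin(jπx/L)·sin(lπx/L) dx = 0 for j + l even and −4jlL²/(π²(j² − l²)²) for j + l odd, ∫x²·sin(jπx/L)·sin(lπx/L) dx = (−1)^(j+l)·4jlL³/(π²(j² − l²)²); higher powers the same way via product-to-sum and parts.
State is unnormalized: ∫|φ|² dx = 7.2917, and ∫φ*·x·φ dx = 7.9115, so ⟨x⟩ = 7.9115 / 7.2917.
⟨x⟩ = 1.0850.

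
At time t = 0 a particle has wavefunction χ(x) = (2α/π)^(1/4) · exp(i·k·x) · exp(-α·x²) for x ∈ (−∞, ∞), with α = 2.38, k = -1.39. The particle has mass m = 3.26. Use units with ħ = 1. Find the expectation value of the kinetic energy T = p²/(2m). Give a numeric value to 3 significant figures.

0.661

T = −(ħ²/2m) d²/dx², so ⟨T⟩ = −(ħ²/2m) ∫ χ*·χ'' dx; with m = 3.26.
Gaussian moments: ∫x^(2j)·e^(−2αx²) dx = (2j−1)!!/(4α)^j · √(π/(2α)), odd powers integrate to 0; here √(π/(2α)) = 0.81240. Derivatives: χ′ = (ik − 2αx)·χ, χ″ = ((ik − 2αx)² − 2α)·χ; the odd-in-x pieces drop out.
⟨T⟩ = 0.66137.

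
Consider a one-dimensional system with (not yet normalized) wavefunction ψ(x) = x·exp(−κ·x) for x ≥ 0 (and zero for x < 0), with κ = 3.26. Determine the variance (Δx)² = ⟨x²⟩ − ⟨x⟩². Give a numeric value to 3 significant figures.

Compute ⟨x⟩ and ⟨x²⟩ separately, then (Δx)² = ⟨x²⟩ − ⟨x⟩².
Every integrand reduces to terms xʲ·e^(−2κx) on [0, ∞); use ∫₀^∞ xʲ·e^(−2κx) dx = j!/(2κ)^(j+1).
Normalization: ∫|ψ|² dx = 0.0072158.
⟨x⟩ = 0.46012 and ⟨x²⟩ = 0.28228.
(Δx)² = 0.28228 − (0.46012)² = 0.070571.

0.0706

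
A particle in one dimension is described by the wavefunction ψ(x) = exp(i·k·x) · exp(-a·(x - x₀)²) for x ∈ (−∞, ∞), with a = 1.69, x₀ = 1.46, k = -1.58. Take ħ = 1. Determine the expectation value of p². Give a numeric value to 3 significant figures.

4.19

p² ψ = −ħ² d²ψ/dx²; ⟨p²⟩ = −ħ² ∫ ψ*·ψ'' dx / ∫|ψ|² dx.
Gaussian moments (u = x − x₀): ∫u^(2j)·e^(−2au²) du = (2j−1)!!/(4a)^j · √(π/(2a)), odd powers integrate to 0; here √(π/(2a)) = 0.96409. Derivatives: ψ′ = (ik − 2au)·ψ, ψ″ = ((ik − 2au)² − 2a)·ψ; the odd-in-u pieces drop out.
State is unnormalized: ∫|ψ|² dx = 0.96409, and ∫ψ*·(−ħ² ψ'') dx = 4.0361, so ⟨p²⟩ = 4.0361 / 0.96409.
⟨p²⟩ = 4.1864.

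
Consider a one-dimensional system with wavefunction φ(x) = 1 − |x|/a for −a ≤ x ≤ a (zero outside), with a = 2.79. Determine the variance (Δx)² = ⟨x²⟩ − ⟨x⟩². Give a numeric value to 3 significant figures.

Compute ⟨x⟩ and ⟨x²⟩ separately, then (Δx)² = ⟨x²⟩ − ⟨x⟩².
φ is even, so ∫ over [−a, a] = 2∫₀ᵃ with φ = 1 − x/a there: ∫₀ᵃ (1 − x/a)² dx = a/3, ∫₀ᵃ x²(1 − x/a)² dx = a³/30, ∫₀ᵃ x⁴(1 − x/a)² dx = a⁵/105.
Normalization: ∫|φ|² dx = 1.8600.
⟨x⟩ = 0.0000 and ⟨x²⟩ = 0.77841.
(Δx)² = 0.77841 − (0.0000)² = 0.77841.

0.778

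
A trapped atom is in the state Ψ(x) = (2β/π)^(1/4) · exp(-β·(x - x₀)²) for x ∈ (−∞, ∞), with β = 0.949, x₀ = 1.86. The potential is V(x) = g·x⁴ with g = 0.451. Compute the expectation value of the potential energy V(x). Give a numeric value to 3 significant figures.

⟨V⟩ = ∫ V(x)·|Ψ|² dx.
Gaussian moments (u = x − x₀): ∫u^(2j)·e^(−2βu²) du = (2j−1)!!/(4β)^j · √(π/(2β)), odd powers integrate to 0; here √(π/(2β)) = 1.2866.
⟨V⟩ = 7.9580.

7.96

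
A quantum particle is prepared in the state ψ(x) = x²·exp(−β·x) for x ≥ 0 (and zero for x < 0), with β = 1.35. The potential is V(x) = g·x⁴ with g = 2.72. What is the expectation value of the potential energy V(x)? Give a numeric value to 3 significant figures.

⟨V⟩ = ∫ V(x)·|ψ|² dx / ∫|ψ|² dx.
Every integrand reduces to terms xʲ·e^(−2βx) on [0, ∞); use ∫₀^∞ xʲ·e^(−2βx) dx = j!/(2β)^(j+1).
State is unnormalized: ∫|ψ|² dx = 0.16726, and ∫ψ*·V(x)·ψ dx = 14.382, so ⟨V⟩ = 14.382 / 0.16726.
⟨V⟩ = 85.985.

86.0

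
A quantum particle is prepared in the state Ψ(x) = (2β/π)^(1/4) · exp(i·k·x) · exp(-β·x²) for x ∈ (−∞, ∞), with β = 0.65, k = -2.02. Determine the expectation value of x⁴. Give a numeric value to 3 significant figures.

0.444

⟨x⁴⟩ = ∫ x⁴·|Ψ|² dx (integrals over the domain).
Gaussian moments: ∫x^(2j)·e^(−2βx²) dx = (2j−1)!!/(4β)^j · √(π/(2β)), odd powers integrate to 0; here √(π/(2β)) = 1.5545.
⟨x⁴⟩ = 0.44379.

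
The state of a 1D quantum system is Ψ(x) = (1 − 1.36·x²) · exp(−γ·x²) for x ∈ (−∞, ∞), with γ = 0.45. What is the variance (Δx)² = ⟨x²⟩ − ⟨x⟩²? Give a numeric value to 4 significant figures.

2.326

Compute ⟨x⟩ and ⟨x²⟩ separately, then (Δx)² = ⟨x²⟩ − ⟨x⟩².
Expand each integrand as polynomial × e^(−2γx²) and use ∫x^(2j)·e^(−2γx²) dx = (2j−1)!!/(4γ)^j · √(π/(2γ)), odd powers → 0; here √(π/(2γ)) = 1.8683.
Normalization: ∫|Ψ|² dx = 2.2448.
⟨x⟩ = 0.0000 and ⟨x²⟩ = 2.3257.
(Δx)² = 2.3257 − (0.0000)² = 2.3257.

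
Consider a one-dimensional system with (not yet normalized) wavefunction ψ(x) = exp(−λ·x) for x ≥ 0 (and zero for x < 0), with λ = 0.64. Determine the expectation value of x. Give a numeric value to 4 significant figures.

⟨x⟩ = ∫ x·|ψ|² dx / ∫|ψ|² dx (integrals over the domain).
Every integrand reduces to terms xʲ·e^(−2λx) on [0, ∞); use ∫₀^∞ xʲ·e^(−2λx) dx = j!/(2λ)^(j+1).
State is unnormalized: ∫|ψ|² dx = 0.78125, and ∫ψ*·x·ψ dx = 0.61035, so ⟨x⟩ = 0.61035 / 0.78125.
⟨x⟩ = 0.78125.

0.7813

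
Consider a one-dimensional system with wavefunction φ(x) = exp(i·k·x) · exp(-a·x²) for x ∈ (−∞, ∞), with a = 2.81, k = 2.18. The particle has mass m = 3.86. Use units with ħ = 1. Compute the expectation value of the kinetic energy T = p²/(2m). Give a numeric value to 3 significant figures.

T = −(ħ²/2m) d²/dx², so ⟨T⟩ = −(ħ²/2m) ∫ φ*·φ'' dx / ∫|φ|² dx; with m = 3.86.
Gaussian moments: ∫x^(2j)·e^(−2ax²) dx = (2j−1)!!/(4a)^j · √(π/(2a)), odd powers integrate to 0; here √(π/(2a)) = 0.74766. Derivatives: φ′ = (ik − 2ax)·φ, φ″ = ((ik − 2ax)² − 2a)·φ; the odd-in-x pieces drop out.
State is unnormalized: ∫|φ|² dx = 0.74766, and ∫φ*·(−ħ²/2m · φ'') dx = 0.73240, so ⟨T⟩ = 0.73240 / 0.74766.
⟨T⟩ = 0.97959.

0.980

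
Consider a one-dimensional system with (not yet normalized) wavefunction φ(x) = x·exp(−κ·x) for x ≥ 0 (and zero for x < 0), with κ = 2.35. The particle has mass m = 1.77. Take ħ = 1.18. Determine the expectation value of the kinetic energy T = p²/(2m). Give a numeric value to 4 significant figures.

2.172

T = −(ħ²/2m) d²/dx², so ⟨T⟩ = −(ħ²/2m) ∫ φ*·φ'' dx / ∫|φ|² dx; with m = 1.77.
Differentiate x·exp(−κ·x) with the product rule; every integrand then reduces to terms xʲ·e^(−2κx) on [0, ∞), with ∫₀^∞ xʲ·e^(−2κx) dx = j!/(2κ)^(j+1).
State is unnormalized: ∫|φ|² dx = 0.019264, and ∫φ*·(−ħ²/2m · φ'') dx = 0.041844, so ⟨T⟩ = 0.041844 / 0.019264.
⟨T⟩ = 2.1722.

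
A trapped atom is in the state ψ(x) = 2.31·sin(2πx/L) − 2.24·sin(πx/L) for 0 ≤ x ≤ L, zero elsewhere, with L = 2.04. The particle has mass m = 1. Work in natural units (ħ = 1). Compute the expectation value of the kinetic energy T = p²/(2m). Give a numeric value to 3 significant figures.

T = −(ħ²/2m) d²/dx², so ⟨T⟩ = −(ħ²/2m) ∫ ψ*·ψ'' dx / ∫|ψ|² dx; with m = 1.
d²/dx² sin(jπx/L) = −(jπ/L)²·sin(jπx/L); on 0 ≤ x ≤ L, ∫sin²(jπx/L) dx = L/2 and ∫sin(jπx/L)·sin(lπx/L) dx = 0 for j ≠ l, so only diagonal terms survive in ∫|ψ|² and ∫ψ·ψ″; ∫ψ·ψ′ dx = [ψ²/2] between the walls = 0.
State is unnormalized: ∫|ψ|² dx = 10.561, and ∫ψ*·(−ħ²/2m · ψ'') dx = 31.885, so ⟨T⟩ = 31.885 / 10.561.
⟨T⟩ = 3.0192.

3.02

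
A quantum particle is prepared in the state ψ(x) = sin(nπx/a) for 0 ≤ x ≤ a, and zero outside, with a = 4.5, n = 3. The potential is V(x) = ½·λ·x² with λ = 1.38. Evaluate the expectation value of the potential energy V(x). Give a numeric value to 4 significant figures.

4.579

⟨V⟩ = ∫ V(x)·|ψ|² dx / ∫|ψ|² dx.
With sin²θ = (1 − cos2θ)/2 on 0 ≤ x ≤ a: ∫sin²(nπx/a) dx = a/2, ∫x·sin²(nπx/a) dx = a²/4, ∫x²·sin²(nπx/a) dx = a³·(1/6 − 1/(4n²π²)); higher powers xᵏ the same way, integrating xᵏ·cos(2nπx/a) by parts.
State is unnormalized: ∫|ψ|² dx = 2.2500, and ∫ψ*·V(x)·ψ dx = 10.302, so ⟨V⟩ = 10.302 / 2.2500.
⟨V⟩ = 4.5788.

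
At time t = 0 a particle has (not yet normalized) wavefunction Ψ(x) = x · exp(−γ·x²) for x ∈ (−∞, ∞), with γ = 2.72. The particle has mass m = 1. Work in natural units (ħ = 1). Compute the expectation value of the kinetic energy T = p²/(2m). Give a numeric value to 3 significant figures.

4.08

T = −(ħ²/2m) d²/dx², so ⟨T⟩ = −(ħ²/2m) ∫ Ψ*·Ψ'' dx / ∫|Ψ|² dx; with m = 1.
Expand each integrand as polynomial × e^(−2γx²) and use ∫x^(2j)·e^(−2γx²) dx = (2j−1)!!/(4γ)^j · √(π/(2γ)), odd powers → 0; here √(π/(2γ)) = 0.75993. Differentiate with the product rule, d/dx e^(−γx²) = −2γx·e^(−γx²).
State is unnormalized: ∫|Ψ|² dx = 0.069847, and ∫Ψ*·(−ħ²/2m · Ψ'') dx = 0.28497, so ⟨T⟩ = 0.28497 / 0.069847.
⟨T⟩ = 4.0800.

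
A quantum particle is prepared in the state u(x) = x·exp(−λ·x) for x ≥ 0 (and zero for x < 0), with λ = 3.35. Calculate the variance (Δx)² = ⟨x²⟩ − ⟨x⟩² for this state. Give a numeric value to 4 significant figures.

0.06683

Compute ⟨x⟩ and ⟨x²⟩ separately, then (Δx)² = ⟨x²⟩ − ⟨x⟩².
Every integrand reduces to terms xʲ·e^(−2λx) on [0, ∞); use ∫₀^∞ xʲ·e^(−2λx) dx = j!/(2λ)^(j+1).
Normalization: ∫|u|² dx = 0.0066498.
⟨x⟩ = 0.44776 and ⟨x²⟩ = 0.26732.
(Δx)² = 0.26732 − (0.44776)² = 0.066830.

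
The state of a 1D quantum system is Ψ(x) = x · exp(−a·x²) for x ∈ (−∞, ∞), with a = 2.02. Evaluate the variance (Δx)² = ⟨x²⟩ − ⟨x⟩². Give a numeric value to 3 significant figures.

0.371

Compute ⟨x⟩ and ⟨x²⟩ separately, then (Δx)² = ⟨x²⟩ − ⟨x⟩².
Expand each integrand as polynomial × e^(−2ax²) and use ∫x^(2j)·e^(−2ax²) dx = (2j−1)!!/(4a)^j · √(π/(2a)), odd powers → 0; here √(π/(2a)) = 0.88183.
Normalization: ∫|Ψ|² dx = 0.10914.
⟨x⟩ = 0.0000 and ⟨x²⟩ = 0.37129.
(Δx)² = 0.37129 − (0.0000)² = 0.37129.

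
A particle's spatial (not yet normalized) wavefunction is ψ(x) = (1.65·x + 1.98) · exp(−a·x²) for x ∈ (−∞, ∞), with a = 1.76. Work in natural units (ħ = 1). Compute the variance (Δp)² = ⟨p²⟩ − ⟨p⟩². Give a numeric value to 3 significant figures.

2.08

Compute ⟨p⟩ and ⟨p²⟩ separately; (Δp)² = ⟨p²⟩ − ⟨p⟩².
Expand each integrand as polynomial × e^(−2ax²) and use ∫x^(2j)·e^(−2ax²) dx = (2j−1)!!/(4a)^j · √(π/(2a)), odd powers → 0; here √(π/(2a)) = 0.94472. Differentiate with the product rule, d/dx e^(−ax²) = −2ax·e^(−ax²).
Normalization: ∫|ψ|² dx = 4.0690.
⟨p⟩ = 0.0000 and ⟨p²⟩ = 2.0760.
(Δp)² = 2.0760 − (0.0000)² = 2.0760.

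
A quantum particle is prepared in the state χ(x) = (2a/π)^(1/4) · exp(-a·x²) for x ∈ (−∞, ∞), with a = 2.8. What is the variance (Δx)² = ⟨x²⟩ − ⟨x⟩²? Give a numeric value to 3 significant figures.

0.0893

Compute ⟨x⟩ and ⟨x²⟩ separately, then (Δx)² = ⟨x²⟩ − ⟨x⟩².
Gaussian moments: ∫x^(2j)·e^(−2ax²) dx = (2j−1)!!/(4a)^j · √(π/(2a)), odd powers integrate to 0; here √(π/(2a)) = 0.74900.
⟨x⟩ = 0.0000 and ⟨x²⟩ = 0.089286.
(Δx)² = 0.089286 − (0.0000)² = 0.089286.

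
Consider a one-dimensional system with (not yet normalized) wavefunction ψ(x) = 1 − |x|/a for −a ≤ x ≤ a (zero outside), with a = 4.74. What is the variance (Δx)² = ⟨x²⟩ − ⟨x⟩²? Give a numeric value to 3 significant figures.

Compute ⟨x⟩ and ⟨x²⟩ separately, then (Δx)² = ⟨x²⟩ − ⟨x⟩².
ψ is even, so ∫ over [−a, a] = 2∫₀ᵃ with ψ = 1 − x/a there: ∫₀ᵃ (1 − x/a)² dx = a/3, ∫₀ᵃ x²(1 − x/a)² dx = a³/30, ∫₀ᵃ x⁴(1 − x/a)² dx = a⁵/105.
Normalization: ∫|ψ|² dx = 3.1600.
⟨x⟩ = 0.0000 and ⟨x²⟩ = 2.2468.
(Δx)² = 2.2468 − (0.0000)² = 2.2468.

2.25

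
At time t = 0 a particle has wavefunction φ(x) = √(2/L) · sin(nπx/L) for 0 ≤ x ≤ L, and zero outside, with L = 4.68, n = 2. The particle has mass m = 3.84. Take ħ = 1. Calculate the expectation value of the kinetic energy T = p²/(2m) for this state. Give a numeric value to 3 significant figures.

T = −(ħ²/2m) d²/dx², so ⟨T⟩ = −(ħ²/2m) ∫ φ*·φ'' dx; with m = 3.84.
d/dx sin(nπx/L) = (nπ/L)·cos(nπx/L) and d²/dx² sin(nπx/L) = −(nπ/L)²·sin(nπx/L); on 0 ≤ x ≤ L, ∫sin²(nπx/L) dx = L/2 and ∫sin(nπx/L)·cos(nπx/L) dx = 0.
⟨T⟩ = 0.23470.

0.235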